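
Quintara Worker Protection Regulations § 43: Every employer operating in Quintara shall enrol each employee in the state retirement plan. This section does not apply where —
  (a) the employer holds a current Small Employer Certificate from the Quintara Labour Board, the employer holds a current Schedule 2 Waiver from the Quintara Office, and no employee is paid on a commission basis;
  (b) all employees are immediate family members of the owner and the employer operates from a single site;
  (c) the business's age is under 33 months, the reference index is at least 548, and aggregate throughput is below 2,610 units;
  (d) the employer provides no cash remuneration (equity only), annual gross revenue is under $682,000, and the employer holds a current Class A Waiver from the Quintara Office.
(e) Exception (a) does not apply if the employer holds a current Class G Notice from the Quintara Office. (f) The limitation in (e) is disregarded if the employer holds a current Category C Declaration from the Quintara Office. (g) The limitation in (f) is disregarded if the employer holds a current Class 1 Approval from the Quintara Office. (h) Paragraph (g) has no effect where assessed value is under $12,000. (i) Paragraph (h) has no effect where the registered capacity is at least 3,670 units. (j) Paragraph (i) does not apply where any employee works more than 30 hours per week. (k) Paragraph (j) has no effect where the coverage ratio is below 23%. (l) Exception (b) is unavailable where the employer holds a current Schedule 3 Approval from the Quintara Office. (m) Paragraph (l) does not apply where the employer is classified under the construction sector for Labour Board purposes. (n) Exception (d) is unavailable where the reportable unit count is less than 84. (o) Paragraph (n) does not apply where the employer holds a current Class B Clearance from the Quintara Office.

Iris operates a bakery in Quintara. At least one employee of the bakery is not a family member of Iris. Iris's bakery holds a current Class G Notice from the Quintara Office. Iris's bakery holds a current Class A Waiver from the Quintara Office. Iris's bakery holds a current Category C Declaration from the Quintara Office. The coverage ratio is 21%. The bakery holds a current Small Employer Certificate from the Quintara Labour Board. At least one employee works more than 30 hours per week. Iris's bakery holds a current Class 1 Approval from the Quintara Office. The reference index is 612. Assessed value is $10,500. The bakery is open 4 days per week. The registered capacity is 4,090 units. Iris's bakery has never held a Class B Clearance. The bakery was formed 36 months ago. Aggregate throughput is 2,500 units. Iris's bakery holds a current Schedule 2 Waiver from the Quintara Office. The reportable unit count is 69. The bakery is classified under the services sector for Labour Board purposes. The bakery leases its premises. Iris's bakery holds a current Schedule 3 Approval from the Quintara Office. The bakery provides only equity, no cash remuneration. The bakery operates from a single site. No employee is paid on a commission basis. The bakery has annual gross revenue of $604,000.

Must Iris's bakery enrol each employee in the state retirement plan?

Exception (a)'s conditions are all satisfied: a current Small Employer Certificate is held; a current Schedule 2 Waiver is held; no employee is paid on commission. However, paragraphs (e)–(k) must be considered: (e) operates against (a): a current Class G Notice is held. (f) operates (a current Category C Declaration is held), but is itself disapplied by (g): (g) operates — a current Class 1 Approval is held. (h) operates (assessed value is $10,500, under the $12,000 limit), but is itself disapplied by (i): (i) applies — the registered capacity is 4,090 units, meeting the 3,670 units threshold. (j) is triggered (at least one employee exceeds 30 hours/week), but yields to (k): (k) applies — the coverage ratio is 21%, below the 23% limit. (a) is therefore removed.
Exception (b) requires that all employees are immediate family members of the owner; but at least one employee is not a family member, so (b) is unavailable.
Exception (c) fails — the business's age is 36 months, not under 33 months.
Exception (d)'s conditions are all satisfied: remuneration is equity-only; annual gross revenue is $604,000, under the $682,000 limit; a current Class A Waiver is held. Turning to paragraphs (n)–(o): (n) operates against (d): the reportable unit count is 69, less than the 84 limit. (o), which would lift (n), is inapplicable — no current Class B Clearance is held. Exception (d) does not apply.
No exception is made out. Iris's bakery falls within the general rule.

Yes — Iris's bakery must enrol each employee in the state retirement plan.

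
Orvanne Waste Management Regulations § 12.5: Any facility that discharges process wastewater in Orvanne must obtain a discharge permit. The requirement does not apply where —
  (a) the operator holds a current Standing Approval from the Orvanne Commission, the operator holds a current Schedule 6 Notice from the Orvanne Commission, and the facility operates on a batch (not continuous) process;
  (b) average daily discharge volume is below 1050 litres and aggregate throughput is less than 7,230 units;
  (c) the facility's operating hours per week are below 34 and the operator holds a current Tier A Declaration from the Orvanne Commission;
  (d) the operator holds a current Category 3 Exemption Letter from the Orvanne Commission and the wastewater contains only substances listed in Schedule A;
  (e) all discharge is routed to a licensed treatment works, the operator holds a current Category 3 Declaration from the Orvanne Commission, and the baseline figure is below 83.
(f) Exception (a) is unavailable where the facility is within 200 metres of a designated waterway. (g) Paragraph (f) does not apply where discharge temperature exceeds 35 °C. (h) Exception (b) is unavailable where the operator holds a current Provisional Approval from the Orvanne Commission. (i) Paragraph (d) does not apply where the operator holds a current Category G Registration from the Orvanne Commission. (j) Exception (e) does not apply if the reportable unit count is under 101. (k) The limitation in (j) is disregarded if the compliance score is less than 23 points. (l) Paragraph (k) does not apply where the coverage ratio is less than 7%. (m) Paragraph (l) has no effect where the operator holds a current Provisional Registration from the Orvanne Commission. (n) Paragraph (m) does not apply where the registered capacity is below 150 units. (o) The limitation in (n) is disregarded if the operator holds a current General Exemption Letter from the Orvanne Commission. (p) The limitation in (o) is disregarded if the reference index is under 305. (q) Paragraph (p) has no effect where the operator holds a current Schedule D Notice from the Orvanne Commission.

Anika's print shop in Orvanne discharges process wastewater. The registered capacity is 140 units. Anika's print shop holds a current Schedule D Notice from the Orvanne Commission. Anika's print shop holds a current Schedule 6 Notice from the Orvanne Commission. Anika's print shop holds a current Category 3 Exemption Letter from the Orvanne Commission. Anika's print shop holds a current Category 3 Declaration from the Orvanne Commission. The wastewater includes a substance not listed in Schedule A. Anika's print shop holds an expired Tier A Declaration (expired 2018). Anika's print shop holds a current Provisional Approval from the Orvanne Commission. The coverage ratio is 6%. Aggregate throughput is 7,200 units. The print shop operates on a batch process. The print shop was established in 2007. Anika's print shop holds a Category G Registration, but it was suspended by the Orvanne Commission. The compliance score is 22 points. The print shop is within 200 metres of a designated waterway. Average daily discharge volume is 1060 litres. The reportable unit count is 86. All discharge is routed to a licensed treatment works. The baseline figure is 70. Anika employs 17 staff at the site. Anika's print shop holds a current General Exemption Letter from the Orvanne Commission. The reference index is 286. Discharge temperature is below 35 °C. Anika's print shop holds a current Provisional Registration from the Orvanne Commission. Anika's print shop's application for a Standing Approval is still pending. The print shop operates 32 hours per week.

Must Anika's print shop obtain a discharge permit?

Exception (a) does not apply: the Standing Approval is not current.
Exception (b) requires that average daily discharge volume is below 1050 litres; but average daily discharge volume is 1060 litres, not below 1050 litres, so (b) is unavailable.
Exception (c) does not apply: there is no Tier A Declaration in force.
Exception (d) fails — the wastewater includes a non-Schedule-A substance.
All of (e)'s requirements are met (discharge is routed to a licensed treatment works; a current Category 3 Declaration is held; the baseline figure is 70, below the 83 limit). Under paragraphs (j)–(q): (j) would limit (e) — the reportable unit count is 86, under the 101 limit — but (k) sets (j) aside: (k) is engaged — the compliance score is 22 points, less than the 23 points limit. (l) would limit (k) — the coverage ratio is 6%, less than the 7% limit — but (m) sets (l) aside: (m) operates against (l): a current Provisional Registration is held. (n) would limit (m) — the registered capacity is 140 units, below the 150 units limit — but (o) sets (n) aside: (o) applies — a current General Exemption Letter is held. (p) is engaged (the reference index is 286, under the 305 limit), but is itself disapplied by (q): (q) applies — a current Schedule D Notice is held. So (e) applies.

No — exception (e) applies; Anika's print shop is not required to obtain a discharge permit.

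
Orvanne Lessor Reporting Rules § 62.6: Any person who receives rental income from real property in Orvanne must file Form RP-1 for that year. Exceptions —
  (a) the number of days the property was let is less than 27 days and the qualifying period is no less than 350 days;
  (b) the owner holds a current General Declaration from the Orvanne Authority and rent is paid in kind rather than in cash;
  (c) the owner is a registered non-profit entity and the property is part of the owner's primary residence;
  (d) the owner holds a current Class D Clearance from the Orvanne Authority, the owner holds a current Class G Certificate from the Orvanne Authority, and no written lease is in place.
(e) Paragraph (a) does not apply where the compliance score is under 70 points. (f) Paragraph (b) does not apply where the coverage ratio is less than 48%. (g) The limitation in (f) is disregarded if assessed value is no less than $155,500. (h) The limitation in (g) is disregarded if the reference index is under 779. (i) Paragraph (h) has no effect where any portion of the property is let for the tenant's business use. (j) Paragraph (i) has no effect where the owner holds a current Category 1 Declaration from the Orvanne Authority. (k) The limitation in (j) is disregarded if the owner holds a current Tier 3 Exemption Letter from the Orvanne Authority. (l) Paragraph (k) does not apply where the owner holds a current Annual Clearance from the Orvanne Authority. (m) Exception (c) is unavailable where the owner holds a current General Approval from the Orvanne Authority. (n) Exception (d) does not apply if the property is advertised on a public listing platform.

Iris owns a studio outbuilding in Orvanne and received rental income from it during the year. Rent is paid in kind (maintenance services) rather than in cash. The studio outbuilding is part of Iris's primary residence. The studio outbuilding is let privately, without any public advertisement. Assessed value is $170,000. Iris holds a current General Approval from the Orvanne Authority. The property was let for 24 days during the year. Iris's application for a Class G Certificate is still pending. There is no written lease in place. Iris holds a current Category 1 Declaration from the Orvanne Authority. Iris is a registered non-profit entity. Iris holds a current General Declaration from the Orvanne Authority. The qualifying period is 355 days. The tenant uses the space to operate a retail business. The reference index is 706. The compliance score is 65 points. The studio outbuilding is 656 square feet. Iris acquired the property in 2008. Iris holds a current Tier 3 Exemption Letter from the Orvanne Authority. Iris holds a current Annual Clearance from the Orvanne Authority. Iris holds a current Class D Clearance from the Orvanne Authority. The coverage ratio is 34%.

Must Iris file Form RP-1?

All of (a)'s requirements are met (the number of days the property was let is 24 days, less than the 27 days limit; the qualifying period is 355 days, meeting the 350 days threshold). But: (e) operates against (a): the compliance score is 65 points, under the 70 points limit. (a) is therefore removed.
Exception (b) is satisfied on its face — a current General Declaration is held; rent is paid in kind. Turning to paragraphs (f)–(l): (f) operates against (b): the coverage ratio is 34%, less than the 48% limit. (g) would limit (f) — assessed value is $170,000, meeting the $155,500 threshold — but (h) sets (g) aside: (h) is engaged — the reference index is 706, under the 779 limit. (i) would limit (h) — the space is let for business use — but (j) sets (i) aside: (j) is engaged — a current Category 1 Declaration is held. (k) applies (a current Tier 3 Exemption Letter is held), but is itself disapplied by (l): (l) operates against (k): a current Annual Clearance is held. (b) is therefore removed.
Exception (c) is satisfied on its face — Iris is a registered non-profit; the studio outbuilding is part of the primary residence. But: (m) operates against (c): a current General Approval is held. (c) is therefore removed.
Exception (d) does not apply: there is no Class G Certificate in force.
No exception is made out. Iris falls within the general rule.

Yes — Iris must file Form RP-1.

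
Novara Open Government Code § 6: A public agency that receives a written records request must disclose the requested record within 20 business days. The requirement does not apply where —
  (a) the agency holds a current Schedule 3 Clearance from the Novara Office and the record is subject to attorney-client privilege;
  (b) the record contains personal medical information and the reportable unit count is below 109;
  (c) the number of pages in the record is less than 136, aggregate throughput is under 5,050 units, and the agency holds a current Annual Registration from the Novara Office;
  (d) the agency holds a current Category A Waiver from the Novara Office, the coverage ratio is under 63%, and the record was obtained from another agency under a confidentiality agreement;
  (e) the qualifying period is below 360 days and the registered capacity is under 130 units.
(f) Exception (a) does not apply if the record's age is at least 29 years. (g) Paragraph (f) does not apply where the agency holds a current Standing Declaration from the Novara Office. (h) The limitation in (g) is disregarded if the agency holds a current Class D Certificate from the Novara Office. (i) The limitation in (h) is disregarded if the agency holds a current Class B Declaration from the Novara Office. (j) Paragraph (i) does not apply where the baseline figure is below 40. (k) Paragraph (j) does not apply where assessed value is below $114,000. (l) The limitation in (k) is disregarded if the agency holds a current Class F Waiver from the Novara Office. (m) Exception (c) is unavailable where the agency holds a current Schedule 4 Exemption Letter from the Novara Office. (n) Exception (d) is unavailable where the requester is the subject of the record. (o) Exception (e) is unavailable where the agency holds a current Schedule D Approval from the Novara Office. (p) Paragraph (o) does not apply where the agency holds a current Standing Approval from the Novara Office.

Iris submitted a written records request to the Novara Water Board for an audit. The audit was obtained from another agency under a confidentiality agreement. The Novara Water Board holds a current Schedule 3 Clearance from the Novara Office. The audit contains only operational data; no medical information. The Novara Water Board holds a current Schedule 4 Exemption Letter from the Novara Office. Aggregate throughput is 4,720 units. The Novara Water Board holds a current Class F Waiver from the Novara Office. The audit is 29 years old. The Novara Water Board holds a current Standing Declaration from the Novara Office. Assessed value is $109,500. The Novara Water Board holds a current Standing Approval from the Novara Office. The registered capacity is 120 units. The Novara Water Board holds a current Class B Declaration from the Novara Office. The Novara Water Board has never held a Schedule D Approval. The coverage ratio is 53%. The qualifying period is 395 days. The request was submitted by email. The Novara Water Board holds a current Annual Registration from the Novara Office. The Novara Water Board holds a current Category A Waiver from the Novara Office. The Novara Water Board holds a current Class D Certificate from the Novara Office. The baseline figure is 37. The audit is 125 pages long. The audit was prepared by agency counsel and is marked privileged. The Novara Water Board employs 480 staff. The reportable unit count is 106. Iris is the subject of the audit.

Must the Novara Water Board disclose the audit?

All of (a)'s requirements are met (a current Schedule 3 Clearance is held; the audit is privileged). Turning to paragraphs (f)–(l): (f) applies — the record's age is 29 years, meeting the 29 years threshold. (g) is engaged (a current Standing Declaration is held), but yields to (h): (h) applies — a current Class D Certificate is held. (i) would limit (h) — a current Class B Declaration is held — but (j) sets (i) aside: (j) operates against (i): the baseline figure is 37, below the 40 limit. (k) would limit (j) — assessed value is $109,500, below the $114,000 limit — but (l) sets (k) aside: (l) applies — a current Class F Waiver is held. So (a) is unavailable.
Exception (b) does not apply: the audit contains only operational data.
Exception (c) is satisfied on its face — the number of pages in the record is 125, less than the 136 limit; aggregate throughput is 4,720 units, under the 5,050 units limit; a current Annual Registration is held. However, paragraph (m) must be considered: (m) operates against (c): a current Schedule 4 Exemption Letter is held. So (c) is unavailable.
Exception (d) is satisfied on its face — a current Category A Waiver is held; the coverage ratio is 53%, under the 63% limit; the audit was obtained under a confidentiality agreement. But: (n) operates — Iris is the subject of the audit. Exception (d) does not apply.
Exception (e) does not apply: the qualifying period is 395 days, not below 360 days.
No exception is made out. the Novara Water Board falls within the general rule.

Yes — the Novara Water Board must disclose the audit.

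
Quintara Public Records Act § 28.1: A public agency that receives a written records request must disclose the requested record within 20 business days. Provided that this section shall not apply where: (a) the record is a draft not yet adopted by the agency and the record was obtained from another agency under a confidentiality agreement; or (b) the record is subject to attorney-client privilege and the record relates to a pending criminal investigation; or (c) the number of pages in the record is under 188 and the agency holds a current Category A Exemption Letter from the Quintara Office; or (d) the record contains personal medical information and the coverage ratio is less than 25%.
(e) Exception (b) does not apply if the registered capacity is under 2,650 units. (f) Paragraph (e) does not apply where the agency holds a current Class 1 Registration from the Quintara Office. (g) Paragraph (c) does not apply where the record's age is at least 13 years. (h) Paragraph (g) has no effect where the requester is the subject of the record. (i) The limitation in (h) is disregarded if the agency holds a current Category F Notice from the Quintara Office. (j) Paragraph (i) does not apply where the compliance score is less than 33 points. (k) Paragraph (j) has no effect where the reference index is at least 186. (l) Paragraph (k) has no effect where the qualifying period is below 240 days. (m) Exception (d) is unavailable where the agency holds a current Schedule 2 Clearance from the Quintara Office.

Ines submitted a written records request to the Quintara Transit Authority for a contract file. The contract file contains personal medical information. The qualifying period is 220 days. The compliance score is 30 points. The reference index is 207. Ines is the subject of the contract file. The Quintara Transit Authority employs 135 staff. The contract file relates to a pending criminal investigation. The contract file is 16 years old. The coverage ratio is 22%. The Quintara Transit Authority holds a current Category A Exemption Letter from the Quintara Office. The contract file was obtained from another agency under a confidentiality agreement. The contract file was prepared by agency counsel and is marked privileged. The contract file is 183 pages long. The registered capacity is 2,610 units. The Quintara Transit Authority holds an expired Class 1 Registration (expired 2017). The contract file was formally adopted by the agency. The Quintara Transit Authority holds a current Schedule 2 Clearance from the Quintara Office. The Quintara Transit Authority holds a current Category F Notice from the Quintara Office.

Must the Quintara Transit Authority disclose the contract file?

No — exception (c) applies; the Quintara Transit Authority is not required to disclose the contract file.

Exception (a) fails — the contract file has been formally adopted.
Exception (b) is satisfied on its face — the contract file is privileged; the contract file relates to a pending investigation. But: (e) operates against (b): the registered capacity is 2,610 units, under the 2,650 units limit. (f) is not engaged (the Class 1 Registration is not current), so (e) stands. Exception (b) does not apply.
Exception (c) is satisfied on its face — the number of pages in the record is 183, under the 188 limit; a current Category A Exemption Letter is held. Considering the limiting provisions: (g) applies (the record's age is 16 years, meeting the 13 years threshold), but is itself disapplied by (h): (h) is triggered — Ines is the subject of the contract file. (i) is engaged (a current Category F Notice is held), but is set aside by (j): (j) applies — the compliance score is 30 points, less than the 33 points limit. (k) operates (the reference index is 207, meeting the 186 threshold), but is overridden by (l): (l) operates — the qualifying period is 220 days, below the 240 days limit. Exception (c) stands.
Exception (d): the contract file contains personal medical information; the coverage ratio is 22%, less than the 25% limit — every condition holds. Turning to paragraph (m): (m) applies — a current Schedule 2 Clearance is held. So (d) is unavailable.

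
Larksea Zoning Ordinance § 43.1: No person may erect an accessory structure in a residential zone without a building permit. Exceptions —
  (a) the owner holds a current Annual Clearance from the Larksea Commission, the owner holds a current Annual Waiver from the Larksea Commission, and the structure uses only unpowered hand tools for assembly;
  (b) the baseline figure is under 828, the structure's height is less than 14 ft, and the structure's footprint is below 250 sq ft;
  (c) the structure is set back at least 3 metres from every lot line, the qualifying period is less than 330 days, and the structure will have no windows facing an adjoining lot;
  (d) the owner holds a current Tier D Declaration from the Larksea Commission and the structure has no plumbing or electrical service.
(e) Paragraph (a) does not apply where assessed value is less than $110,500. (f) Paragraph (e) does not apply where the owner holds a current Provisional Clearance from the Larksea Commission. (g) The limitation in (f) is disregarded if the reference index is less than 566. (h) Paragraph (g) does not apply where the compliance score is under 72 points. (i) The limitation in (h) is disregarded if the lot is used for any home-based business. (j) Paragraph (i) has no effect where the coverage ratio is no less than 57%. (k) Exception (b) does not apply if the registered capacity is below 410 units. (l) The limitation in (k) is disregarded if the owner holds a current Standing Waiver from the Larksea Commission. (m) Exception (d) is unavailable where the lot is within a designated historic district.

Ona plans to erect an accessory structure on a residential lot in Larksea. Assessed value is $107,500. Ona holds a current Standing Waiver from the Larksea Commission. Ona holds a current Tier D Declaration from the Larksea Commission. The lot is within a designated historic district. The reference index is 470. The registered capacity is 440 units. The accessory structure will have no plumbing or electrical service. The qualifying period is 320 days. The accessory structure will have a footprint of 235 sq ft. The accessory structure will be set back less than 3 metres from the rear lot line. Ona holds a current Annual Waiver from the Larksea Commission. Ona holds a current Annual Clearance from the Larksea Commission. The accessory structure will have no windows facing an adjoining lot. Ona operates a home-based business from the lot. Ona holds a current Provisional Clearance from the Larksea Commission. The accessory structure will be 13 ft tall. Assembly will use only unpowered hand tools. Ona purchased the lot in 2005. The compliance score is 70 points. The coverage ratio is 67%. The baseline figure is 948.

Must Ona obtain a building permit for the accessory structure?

No — exception (a) applies; Ona does not need a building permit.

Exception (a): a current Annual Clearance is held; a current Annual Waiver is held; assembly uses only hand tools — every condition holds. Under paragraphs (e)–(j): (e) would limit (a) — assessed value is $107,500, less than the $110,500 limit — but (f) sets (e) aside: (f) operates against (e): a current Provisional Clearance is held. (g) would limit (f) — the reference index is 470, less than the 566 limit — but (h) sets (g) aside: (h) operates against (g): the compliance score is 70 points, under the 72 points limit. (i) would limit (h) — a home-based business operates on the lot — but (j) sets (i) aside: (j) operates against (i): the coverage ratio is 67%, meeting the 57% threshold. So (a) applies.
Exception (b) does not apply: the baseline figure is 948, not under 828.
Exception (c) does not apply: the rear setback is under 3 m.
Exception (d)'s conditions are all satisfied: a current Tier D Declaration is held; there is no plumbing or electrical service. But: (m) operates against (d): the lot is in a historic district. So (d) is unavailable.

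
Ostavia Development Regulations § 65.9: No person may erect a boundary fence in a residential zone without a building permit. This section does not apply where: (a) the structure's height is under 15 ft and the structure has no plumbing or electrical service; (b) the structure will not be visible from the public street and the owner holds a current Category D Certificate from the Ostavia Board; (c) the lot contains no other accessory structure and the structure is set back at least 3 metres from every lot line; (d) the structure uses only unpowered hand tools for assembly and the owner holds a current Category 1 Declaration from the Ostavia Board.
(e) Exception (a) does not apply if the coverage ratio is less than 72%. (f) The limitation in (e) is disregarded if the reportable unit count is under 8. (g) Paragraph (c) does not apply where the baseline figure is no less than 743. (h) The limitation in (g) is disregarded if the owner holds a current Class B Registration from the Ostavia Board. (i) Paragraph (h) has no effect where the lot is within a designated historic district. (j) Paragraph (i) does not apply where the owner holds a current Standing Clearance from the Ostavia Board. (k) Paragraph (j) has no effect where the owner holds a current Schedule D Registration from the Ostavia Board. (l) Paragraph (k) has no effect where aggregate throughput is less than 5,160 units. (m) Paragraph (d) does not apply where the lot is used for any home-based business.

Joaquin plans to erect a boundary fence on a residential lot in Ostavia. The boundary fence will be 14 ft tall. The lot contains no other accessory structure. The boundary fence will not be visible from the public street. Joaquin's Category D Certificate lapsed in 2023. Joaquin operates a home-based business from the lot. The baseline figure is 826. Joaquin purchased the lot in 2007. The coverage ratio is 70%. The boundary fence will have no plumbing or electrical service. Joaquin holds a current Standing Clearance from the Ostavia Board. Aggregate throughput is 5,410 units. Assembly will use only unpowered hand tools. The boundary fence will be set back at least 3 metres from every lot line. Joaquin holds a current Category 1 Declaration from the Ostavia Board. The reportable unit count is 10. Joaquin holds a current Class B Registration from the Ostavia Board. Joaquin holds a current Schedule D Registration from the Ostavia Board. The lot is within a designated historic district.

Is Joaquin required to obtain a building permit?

Exception (a)'s conditions are all satisfied: the structure's height is 14 ft, under the 15 ft limit; there is no plumbing or electrical service. But applying paragraphs (e)–(f): (e) operates against (a): the coverage ratio is 70%, less than the 72% limit. (f), which would lift (e), is not engaged — the reportable unit count is 10, not under 8. Exception (a) does not apply.
Exception (b) fails — there is no Category D Certificate in force.
All of (c)'s requirements are met (the lot has no other accessory structure; the setback is at least 3 m on every side). However, paragraphs (g)–(l) must be considered: (g) operates against (c): the baseline figure is 826, meeting the 743 threshold. (h) would limit (g) — a current Class B Registration is held — but (i) sets (h) aside: (i) is triggered — the lot is in a historic district. (j) is engaged (a current Standing Clearance is held), but is set aside by (k): (k) is engaged — a current Schedule D Registration is held. (l), which would lift (k), is inapplicable — aggregate throughput is 5,410 units, not less than 5,160 units. So (c) is unavailable.
Exception (d) is satisfied on its face — assembly uses only hand tools; a current Category 1 Declaration is held. Turning to paragraph (m): (m) operates against (d): a home-based business operates on the lot. (d) is therefore removed.
No exception is made out. Joaquin falls within the general rule.

Yes — Joaquin must obtain a building permit.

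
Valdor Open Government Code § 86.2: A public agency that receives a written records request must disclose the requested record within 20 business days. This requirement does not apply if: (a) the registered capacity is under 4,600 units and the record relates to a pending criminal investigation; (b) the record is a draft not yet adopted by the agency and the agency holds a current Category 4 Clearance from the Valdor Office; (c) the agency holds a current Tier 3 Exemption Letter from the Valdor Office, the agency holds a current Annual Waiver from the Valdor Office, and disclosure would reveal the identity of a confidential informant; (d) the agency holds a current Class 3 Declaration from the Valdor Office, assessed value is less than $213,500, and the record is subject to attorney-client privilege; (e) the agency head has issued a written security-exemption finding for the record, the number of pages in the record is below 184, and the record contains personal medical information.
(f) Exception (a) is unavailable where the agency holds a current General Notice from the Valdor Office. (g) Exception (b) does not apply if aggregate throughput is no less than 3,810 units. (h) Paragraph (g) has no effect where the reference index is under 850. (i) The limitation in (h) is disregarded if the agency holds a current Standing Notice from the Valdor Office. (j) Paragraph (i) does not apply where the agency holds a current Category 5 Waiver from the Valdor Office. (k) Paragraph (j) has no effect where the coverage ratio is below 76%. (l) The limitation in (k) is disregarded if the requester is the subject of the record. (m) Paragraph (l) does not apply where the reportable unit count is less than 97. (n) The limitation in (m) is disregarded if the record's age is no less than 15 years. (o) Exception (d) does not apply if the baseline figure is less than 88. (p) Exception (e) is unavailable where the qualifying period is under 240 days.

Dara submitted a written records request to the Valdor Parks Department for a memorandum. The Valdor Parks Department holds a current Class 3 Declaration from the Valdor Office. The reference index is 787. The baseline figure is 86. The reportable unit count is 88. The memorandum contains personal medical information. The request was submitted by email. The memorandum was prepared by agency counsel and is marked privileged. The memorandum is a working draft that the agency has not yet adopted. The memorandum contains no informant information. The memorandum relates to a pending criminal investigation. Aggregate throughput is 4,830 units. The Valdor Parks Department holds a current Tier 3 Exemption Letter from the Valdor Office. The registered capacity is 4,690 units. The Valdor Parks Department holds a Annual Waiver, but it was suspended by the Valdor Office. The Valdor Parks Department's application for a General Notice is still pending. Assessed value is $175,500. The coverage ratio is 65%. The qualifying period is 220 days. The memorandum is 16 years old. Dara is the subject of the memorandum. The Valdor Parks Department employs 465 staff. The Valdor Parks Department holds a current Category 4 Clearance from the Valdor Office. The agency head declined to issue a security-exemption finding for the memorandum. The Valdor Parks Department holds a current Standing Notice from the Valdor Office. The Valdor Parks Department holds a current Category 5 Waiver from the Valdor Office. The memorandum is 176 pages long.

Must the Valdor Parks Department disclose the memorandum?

No — exception (b) applies; the Valdor Parks Department is not required to disclose the memorandum.

Exception (a) fails — the registered capacity is 4,690 units, not under 4,600 units.
Exception (b): the memorandum is an unadopted draft; a current Category 4 Clearance is held — every condition holds. Applying paragraphs (g)–(n): (g) is engaged (aggregate throughput is 4,830 units, meeting the 3,810 units threshold), but is displaced by (h): (h) operates against (g): the reference index is 787, under the 850 limit. (i) would limit (h) — a current Standing Notice is held — but (j) sets (i) aside: (j) operates against (i): a current Category 5 Waiver is held. (k) is triggered (the coverage ratio is 65%, below the 76% limit), but is displaced by (l): (l) operates — Dara is the subject of the memorandum. (m) would limit (l) — the reportable unit count is 88, less than the 97 limit — but (n) sets (m) aside: (n) operates against (m): the record's age is 16 years, meeting the 15 years threshold. Exception (b) stands.
Exception (c) does not apply: the Annual Waiver is not current.
All of (d)'s requirements are met (a current Class 3 Declaration is held; assessed value is $175,500, less than the $213,500 limit; the memorandum is privileged). Turning to paragraph (o): (o) operates against (d): the baseline figure is 86, less than the 88 limit. (d) is therefore removed.
Exception (e) requires that the agency head has issued a written security-exemption finding for the record; but the agency head declined to issue a security-exemption finding, so (e) is unavailable.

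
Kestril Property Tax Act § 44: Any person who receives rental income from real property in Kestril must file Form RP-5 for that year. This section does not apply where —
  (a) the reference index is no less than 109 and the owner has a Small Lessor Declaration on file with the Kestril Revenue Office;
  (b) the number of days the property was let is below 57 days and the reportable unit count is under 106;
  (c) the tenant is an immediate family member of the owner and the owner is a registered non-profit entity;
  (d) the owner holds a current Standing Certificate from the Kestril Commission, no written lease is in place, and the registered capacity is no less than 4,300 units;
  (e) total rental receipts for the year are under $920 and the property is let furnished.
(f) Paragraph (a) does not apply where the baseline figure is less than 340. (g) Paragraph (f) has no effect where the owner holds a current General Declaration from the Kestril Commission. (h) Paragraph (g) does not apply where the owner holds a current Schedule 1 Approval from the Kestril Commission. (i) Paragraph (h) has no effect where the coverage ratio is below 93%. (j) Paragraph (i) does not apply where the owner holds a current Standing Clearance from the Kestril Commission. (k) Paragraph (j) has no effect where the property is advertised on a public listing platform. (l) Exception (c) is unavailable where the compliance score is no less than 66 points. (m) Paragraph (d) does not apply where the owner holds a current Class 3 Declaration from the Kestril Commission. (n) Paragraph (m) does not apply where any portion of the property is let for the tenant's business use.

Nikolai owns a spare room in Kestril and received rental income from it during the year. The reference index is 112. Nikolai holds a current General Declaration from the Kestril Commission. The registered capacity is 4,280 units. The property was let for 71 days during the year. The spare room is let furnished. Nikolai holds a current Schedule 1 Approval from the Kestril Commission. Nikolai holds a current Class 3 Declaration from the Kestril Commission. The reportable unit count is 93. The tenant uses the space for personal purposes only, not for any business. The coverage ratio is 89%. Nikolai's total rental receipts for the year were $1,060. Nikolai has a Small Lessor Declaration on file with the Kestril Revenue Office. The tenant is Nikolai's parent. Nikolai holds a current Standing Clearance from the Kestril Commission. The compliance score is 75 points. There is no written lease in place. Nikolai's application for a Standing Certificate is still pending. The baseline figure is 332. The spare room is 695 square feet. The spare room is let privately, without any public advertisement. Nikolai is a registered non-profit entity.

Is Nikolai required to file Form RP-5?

Yes — Nikolai must file Form RP-5.

All of (a)'s requirements are met (the reference index is 112, meeting the 109 threshold; a Small Lessor Declaration is on file). However, paragraphs (f)–(k) must be considered: (f) applies — the baseline figure is 332, less than the 340 limit. (g) would limit (f) — a current General Declaration is held — but (h) sets (g) aside: (h) is triggered — a current Schedule 1 Approval is held. (i) is triggered (the coverage ratio is 89%, below the 93% limit), but is displaced by (j): (j) operates against (i): a current Standing Clearance is held. (k) does not operate here (the property is let privately without advertisement), so (j) stands. So (a) is unavailable.
Exception (b) does not apply: the number of days the property was let is 71 days, not below 57 days.
Exception (c)'s conditions are all satisfied: the tenant is an immediate family member; Nikolai is a registered non-profit. But: (l) operates against (c): the compliance score is 75 points, meeting the 66 points threshold. So (c) is unavailable.
Exception (d) does not apply: the Standing Certificate is not current.
Exception (e) does not apply: total rental receipts for the year are $1,060, not under $920.
No exception is made out. Nikolai falls within the general rule.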